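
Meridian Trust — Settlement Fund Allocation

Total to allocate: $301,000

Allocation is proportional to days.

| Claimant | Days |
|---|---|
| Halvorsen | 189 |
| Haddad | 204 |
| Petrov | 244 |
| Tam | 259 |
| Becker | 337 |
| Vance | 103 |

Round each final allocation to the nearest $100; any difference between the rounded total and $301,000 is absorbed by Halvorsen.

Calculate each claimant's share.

Halvorsen: $42,500 | Haddad: $46,000 | Petrov: $55,000 | Tam: $58,400 | Becker: $75,900 | Vance: $23,200

Total days = 1,336.
Proportional shares: Halvorsen 189/1,336 × $301,000 = 42,581.59; Haddad 204/1,336 × $301,000 = 45,961.08; Petrov 244/1,336 × $301,000 = 54,973.05; Tam 259/1,336 × $301,000 = 58,352.54; Becker 337/1,336 × $301,000 = 75,925.90; Vance 103/1,336 × $301,000 = 23,205.84.
After rounding ($100): Halvorsen $42,600; Haddad $46,000; Petrov $55,000; Tam $58,400; Becker $75,900; Vance $23,200. Sum = $301,100.
Difference $301,000 − $301,100 = −$100 applied to Halvorsen: Halvorsen becomes $42,500.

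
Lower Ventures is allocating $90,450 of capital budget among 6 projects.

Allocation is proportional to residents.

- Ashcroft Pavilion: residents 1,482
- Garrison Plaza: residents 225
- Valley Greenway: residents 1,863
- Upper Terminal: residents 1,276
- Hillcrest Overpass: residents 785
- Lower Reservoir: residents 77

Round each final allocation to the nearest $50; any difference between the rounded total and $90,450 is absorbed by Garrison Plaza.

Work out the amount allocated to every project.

Ashcroft Pavilion: $23,500 · Garrison Plaza: $3,600 · Valley Greenway: $29,500 · Upper Terminal: $20,200 · Hillcrest Overpass: $12,450 · Lower Reservoir: $1,200

Combined residents = 5,708.
Unrounded shares: Ashcroft Pavilion 1,482/5,708 × $90,450 = 23,484.04; Garrison Plaza 225/5,708 × $90,450 = 3,565.39; Valley Greenway 1,863/5,708 × $90,450 = 29,521.43; Upper Terminal 1,276/5,708 × $90,450 = 20,219.73; Hillcrest Overpass 785/5,708 × $90,450 = 12,439.25; Lower Reservoir 77/5,708 × $90,450 = 1,220.16.
Rounded to nearest $50: Ashcroft Pavilion $23,500; Garrison Plaza $3,550; Valley Greenway $29,500; Upper Terminal $20,200; Hillcrest Overpass $12,450; Lower Reservoir $1,200. Sum = $90,400.
Difference $90,450 − $90,400 = +$50 applied to Garrison Plaza: Garrison Plaza becomes $3,600.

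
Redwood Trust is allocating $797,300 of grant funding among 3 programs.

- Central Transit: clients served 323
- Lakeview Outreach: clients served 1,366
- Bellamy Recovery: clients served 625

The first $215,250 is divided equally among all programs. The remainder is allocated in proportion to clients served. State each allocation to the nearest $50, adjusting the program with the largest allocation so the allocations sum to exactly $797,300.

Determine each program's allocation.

Central Transit: $153,000 | Lakeview Outreach: $415,350 | Bellamy Recovery: $228,950

Equal tier: $215,250 ÷ 3 = $71,750 apiece.
Remainder $582,050 by clients served (total 2,314): Central Transit 81,245.53 → $81,250; Lakeview Outreach 343,595.64 → $343,600; Bellamy Recovery 157,208.84 → $157,200.
Totals: Central Transit $71,750 + $81,250 = $153,000; Lakeview Outreach $71,750 + $343,600 = $415,350; Bellamy Recovery $71,750 + $157,200 = $228,950.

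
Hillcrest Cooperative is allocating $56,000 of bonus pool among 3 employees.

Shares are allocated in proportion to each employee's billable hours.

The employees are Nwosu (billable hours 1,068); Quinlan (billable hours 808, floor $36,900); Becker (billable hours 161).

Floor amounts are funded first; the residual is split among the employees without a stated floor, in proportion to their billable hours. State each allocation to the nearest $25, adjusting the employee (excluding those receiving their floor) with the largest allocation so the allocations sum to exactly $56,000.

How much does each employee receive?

Nwosu: $16,600; Quinlan: $36,900; Becker: $2,500

Minimums first: Quinlan $36,900. Balance $19,100.
Balance split over remaining billable hours 1,229: Nwosu 16,597.88 → $16,600; Becker 2,502.12 → $2,500.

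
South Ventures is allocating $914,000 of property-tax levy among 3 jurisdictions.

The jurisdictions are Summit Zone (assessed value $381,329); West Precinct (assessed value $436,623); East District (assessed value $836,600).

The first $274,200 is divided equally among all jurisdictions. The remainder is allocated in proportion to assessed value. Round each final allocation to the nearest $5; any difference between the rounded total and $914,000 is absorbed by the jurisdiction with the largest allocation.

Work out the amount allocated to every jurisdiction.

First tranche $274,200 split equally: $91,400 each.
Remainder $639,800 by assessed value (total 1,654,552): Summit Zone 147,456.41 → $147,455; West Precinct 168,838.09 → $168,840; East District 323,505.50 → $323,505.
Totals: Summit Zone $91,400 + $147,455 = $238,855; West Precinct $91,400 + $168,840 = $260,240; East District $91,400 + $323,505 = $414,905.

Summit Zone: $238,855 | West Precinct: $260,240 | East District: $414,905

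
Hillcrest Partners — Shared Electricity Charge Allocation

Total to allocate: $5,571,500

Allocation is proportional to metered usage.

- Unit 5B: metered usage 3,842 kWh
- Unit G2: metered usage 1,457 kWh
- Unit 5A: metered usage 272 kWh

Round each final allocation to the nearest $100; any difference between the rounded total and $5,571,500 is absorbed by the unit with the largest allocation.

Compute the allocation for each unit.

Metered usage total: 5,571.
Proportional shares: Unit 5B 3,842/5,571 × $5,571,500 = 3,842,344.82; Unit G2 1,457/5,571 × $5,571,500 = 1,457,130.77; Unit 5A 272/5,571 × $5,571,500 = 272,024.41.
Rounded to nearest $100: Unit 5B $3,842,300; Unit G2 $1,457,100; Unit 5A $272,000. Sum = $5,571,400.
Difference $5,571,500 − $5,571,400 = +$100 applied to largest allocation (Unit 5B): Unit 5B becomes $3,842,400.

Unit 5B: $3,842,400; Unit G2: $1,457,100; Unit 5A: $272,000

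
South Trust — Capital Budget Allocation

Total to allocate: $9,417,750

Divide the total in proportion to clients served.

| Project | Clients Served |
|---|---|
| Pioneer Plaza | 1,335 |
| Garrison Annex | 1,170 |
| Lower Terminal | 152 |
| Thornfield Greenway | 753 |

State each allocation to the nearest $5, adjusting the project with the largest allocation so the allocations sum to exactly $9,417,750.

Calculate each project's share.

Pioneer Plaza: $3,687,005 · Garrison Annex: $3,231,310 · Lower Terminal: $419,795 · Thornfield Greenway: $2,079,640

Total clients served = 3,410.
Pro-rata amounts: Pioneer Plaza 1,335/3,410 × $9,417,750 = 3,687,007.70; Garrison Annex 1,170/3,410 × $9,417,750 = 3,231,310.12; Lower Terminal 152/3,410 × $9,417,750 = 419,794.13; Thornfield Greenway 753/3,410 × $9,417,750 = 2,079,638.05.
At nearest $5: Pioneer Plaza $3,687,010; Garrison Annex $3,231,310; Lower Terminal $419,795; Thornfield Greenway $2,079,640. Sum = $9,417,755.
Difference $9,417,750 − $9,417,755 = −$5 applied to largest allocation (Pioneer Plaza): Pioneer Plaza becomes $3,687,005.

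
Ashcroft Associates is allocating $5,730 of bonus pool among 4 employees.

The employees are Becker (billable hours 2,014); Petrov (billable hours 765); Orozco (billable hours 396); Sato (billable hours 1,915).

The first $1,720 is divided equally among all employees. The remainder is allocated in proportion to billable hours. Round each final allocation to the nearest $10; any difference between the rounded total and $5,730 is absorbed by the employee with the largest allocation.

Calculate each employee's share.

Equal tier: $1,720 ÷ 4 = $430 apiece.
Remainder $4,010 by billable hours (total 5,090): Becker 1,586.67 → $1,590; Petrov 602.68 → $600; Orozco 311.98 → $310; Sato 1,508.67 → $1,510.
Totals: Becker $430 + $1,590 = $2,020; Petrov $430 + $600 = $1,030; Orozco $430 + $310 = $740; Sato $430 + $1,510 = $1,940.

Becker: $2,020 · Petrov: $1,030 · Orozco: $740 · Sato: $1,940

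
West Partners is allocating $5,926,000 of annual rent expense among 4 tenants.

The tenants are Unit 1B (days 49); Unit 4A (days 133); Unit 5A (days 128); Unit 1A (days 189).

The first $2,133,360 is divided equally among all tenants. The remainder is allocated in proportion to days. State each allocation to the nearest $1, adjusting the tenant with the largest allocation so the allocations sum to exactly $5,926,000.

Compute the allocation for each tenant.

Unit 1B: $905,764 | Unit 4A: $1,544,204 | Unit 5A: $1,506,202 | Unit 1A: $1,969,830

First tranche $2,133,360 split equally: $533,340 each.
Remainder $3,792,640 by days (total 499): Unit 1B 372,423.57 → $372,424; Unit 4A 1,010,863.97 → $1,010,864; Unit 5A 972,861.56 → $972,862; Unit 1A 1,436,490.90 → $1,436,491.
Rounding difference −$1 on remainder applied to Unit 1A.
Totals: Unit 1B $533,340 + $372,424 = $905,764; Unit 4A $533,340 + $1,010,864 = $1,544,204; Unit 5A $533,340 + $972,862 = $1,506,202; Unit 1A $533,340 + $1,436,490 = $1,969,830.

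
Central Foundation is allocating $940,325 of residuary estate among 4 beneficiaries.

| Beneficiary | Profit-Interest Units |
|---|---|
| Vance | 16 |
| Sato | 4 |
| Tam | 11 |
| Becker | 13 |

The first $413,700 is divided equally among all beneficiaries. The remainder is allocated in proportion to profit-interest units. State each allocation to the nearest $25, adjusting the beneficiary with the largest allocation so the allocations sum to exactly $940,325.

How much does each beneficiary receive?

Vance: $294,925 | Sato: $151,300 | Tam: $235,075 | Becker: $259,025

Equal tier: $413,700 ÷ 4 = $103,425 apiece.
Remainder $526,625 by profit-interest units (total 44): Vance 191,500.00 → $191,500; Sato 47,875.00 → $47,875; Tam 131,656.25 → $131,650; Becker 155,593.75 → $155,600.
Totals: Vance $103,425 + $191,500 = $294,925; Sato $103,425 + $47,875 = $151,300; Tam $103,425 + $131,650 = $235,075; Becker $103,425 + $155,600 = $259,025.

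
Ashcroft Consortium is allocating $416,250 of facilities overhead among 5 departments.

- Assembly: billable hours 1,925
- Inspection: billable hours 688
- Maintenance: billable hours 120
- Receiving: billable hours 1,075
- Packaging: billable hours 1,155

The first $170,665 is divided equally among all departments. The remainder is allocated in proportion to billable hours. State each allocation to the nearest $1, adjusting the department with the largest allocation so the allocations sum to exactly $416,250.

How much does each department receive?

Assembly: $129,389; Inspection: $68,177; Maintenance: $40,071; Receiving: $87,327; Packaging: $91,286

First tranche $170,665 split equally: $34,133 each.
Remainder $245,585 by billable hours (total 4,963): Assembly 95,255.11 → $95,255; Inspection 34,044.42 → $34,044; Maintenance 5,937.98 → $5,938; Receiving 53,194.41 → $53,194; Packaging 57,153.07 → $57,153.
Rounding difference +$1 on remainder applied to Assembly.
Totals: Assembly $34,133 + $95,256 = $129,389; Inspection $34,133 + $34,044 = $68,177; Maintenance $34,133 + $5,938 = $40,071; Receiving $34,133 + $53,194 = $87,327; Packaging $34,133 + $57,153 = $91,286.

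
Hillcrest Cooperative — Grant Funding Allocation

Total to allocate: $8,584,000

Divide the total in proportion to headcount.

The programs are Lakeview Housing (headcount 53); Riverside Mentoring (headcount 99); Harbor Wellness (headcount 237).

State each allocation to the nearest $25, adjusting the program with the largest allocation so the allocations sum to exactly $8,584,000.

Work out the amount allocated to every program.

Total headcount = 389.
Raw shares: Lakeview Housing 53/389 × $8,584,000 = 1,169,542.42; Riverside Mentoring 99/389 × $8,584,000 = 2,184,616.97; Harbor Wellness 237/389 × $8,584,000 = 5,229,840.62.
At nearest $25: Lakeview Housing $1,169,550; Riverside Mentoring $2,184,625; Harbor Wellness $5,229,850. Sum = $8,584,025.
Difference $8,584,000 − $8,584,025 = −$25 applied to largest allocation (Harbor Wellness): Harbor Wellness becomes $5,229,825.

Lakeview Housing: $1,169,550 · Riverside Mentoring: $2,184,625 · Harbor Wellness: $5,229,825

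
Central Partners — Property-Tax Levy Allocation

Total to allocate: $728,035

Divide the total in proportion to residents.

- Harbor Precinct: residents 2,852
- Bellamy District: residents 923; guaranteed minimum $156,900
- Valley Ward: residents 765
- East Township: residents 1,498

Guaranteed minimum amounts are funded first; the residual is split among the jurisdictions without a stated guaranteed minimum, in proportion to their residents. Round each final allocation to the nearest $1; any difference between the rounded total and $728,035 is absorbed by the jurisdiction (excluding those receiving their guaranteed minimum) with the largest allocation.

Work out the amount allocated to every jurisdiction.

Harbor Precinct: $318,451 · Bellamy District: $156,900 · Valley Ward: $85,419 · East Township: $167,265

Fund the minimums — Bellamy District $156,900. Balance $571,135.
Balance split over remaining residents 5,115: Harbor Precinct 318,451.03 → $318,451; Valley Ward 85,419.02 → $85,419; East Township 167,264.95 → $167,265.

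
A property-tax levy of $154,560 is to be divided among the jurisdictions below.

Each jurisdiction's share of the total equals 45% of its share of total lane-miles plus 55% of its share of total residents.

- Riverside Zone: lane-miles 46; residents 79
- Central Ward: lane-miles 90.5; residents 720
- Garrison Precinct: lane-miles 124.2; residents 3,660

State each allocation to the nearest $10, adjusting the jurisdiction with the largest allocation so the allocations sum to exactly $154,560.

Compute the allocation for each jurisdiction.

Totals — lane-miles 260.7, residents 4,459.
Blended shares (45% lane-miles + 55% residents): Riverside Zone 0.0891; Central Ward 0.2450; Garrison Precinct 0.6658.
Proportional shares: Riverside Zone 13,778.40; Central Ward 37,870.78; Garrison Precinct 102,910.82.
Rounded to nearest $10: Riverside Zone $13,780; Central Ward $37,870; Garrison Precinct $102,910. Sum = $154,560.
Sum already equals the total — no adjustment.

Riverside Zone: $13,780 · Central Ward: $37,870 · Garrison Precinct: $102,910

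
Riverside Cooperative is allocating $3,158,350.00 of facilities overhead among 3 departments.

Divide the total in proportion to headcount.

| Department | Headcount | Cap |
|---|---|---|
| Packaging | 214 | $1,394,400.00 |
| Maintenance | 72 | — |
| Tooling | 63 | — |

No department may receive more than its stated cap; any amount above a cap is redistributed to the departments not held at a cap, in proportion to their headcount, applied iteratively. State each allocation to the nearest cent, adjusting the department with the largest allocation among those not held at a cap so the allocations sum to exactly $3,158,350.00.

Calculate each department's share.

Total headcount = 349.
Pro-rata shares before constraints: Packaging 1,936,638.6819; Maintenance 651,579.3696; Tooling 570,131.9484.
Held at cap: Packaging ($1,394,400.00); balance $1,763,950.00 reallocated over remaining headcount 135.
Remaining shares: Maintenance 940,773.3333 → $940,773.33; Tooling 823,176.6667 → $823,176.67.

Packaging: $1,394,400.00 | Maintenance: $940,773.33 | Tooling: $823,176.67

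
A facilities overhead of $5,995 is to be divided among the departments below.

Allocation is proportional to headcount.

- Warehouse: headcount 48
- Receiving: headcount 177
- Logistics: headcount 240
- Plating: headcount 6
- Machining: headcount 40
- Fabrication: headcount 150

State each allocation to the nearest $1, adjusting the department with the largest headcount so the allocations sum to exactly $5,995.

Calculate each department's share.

Headcount total: 661.
Raw shares: Warehouse 48/661 × $5,995 = 435.34; Receiving 177/661 × $5,995 = 1,605.32; Logistics 240/661 × $5,995 = 2,176.70; Plating 6/661 × $5,995 = 54.42; Machining 40/661 × $5,995 = 362.78; Fabrication 150/661 × $5,995 = 1,360.44.
At nearest $1: Warehouse $435; Receiving $1,605; Logistics $2,177; Plating $54; Machining $363; Fabrication $1,360. Sum = $5,994.
Difference $5,995 − $5,994 = +$1 applied to largest headcount (Logistics): Logistics becomes $2,178.

Warehouse: $435 · Receiving: $1,605 · Logistics: $2,178 · Plating: $54 · Machining: $363 · Fabrication: $1,360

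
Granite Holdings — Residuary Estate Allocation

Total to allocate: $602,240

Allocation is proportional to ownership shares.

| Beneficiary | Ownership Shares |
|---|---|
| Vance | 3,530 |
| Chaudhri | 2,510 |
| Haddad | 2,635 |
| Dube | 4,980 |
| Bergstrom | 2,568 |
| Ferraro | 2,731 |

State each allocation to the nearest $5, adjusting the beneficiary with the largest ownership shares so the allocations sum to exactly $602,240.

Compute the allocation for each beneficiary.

Sum of ownership shares: 3,530 + 2,510 + 2,635 + 4,980 + 2,568 + 2,731 = 18,954.
Raw shares: Vance 112,161.40; Chaudhri 79,752.16; Haddad 83,723.88; Dube 158,233.36; Bergstrom 81,595.04; Ferraro 86,774.16.
Rounded to nearest $5: Vance $112,160; Chaudhri $79,750; Haddad $83,725; Dube $158,235; Bergstrom $81,595; Ferraro $86,775. Sum = $602,240.
No rounding difference to absorb.

Vance: $112,160; Chaudhri: $79,750; Haddad: $83,725; Dube: $158,235; Bergstrom: $81,595; Ferraro: $86,775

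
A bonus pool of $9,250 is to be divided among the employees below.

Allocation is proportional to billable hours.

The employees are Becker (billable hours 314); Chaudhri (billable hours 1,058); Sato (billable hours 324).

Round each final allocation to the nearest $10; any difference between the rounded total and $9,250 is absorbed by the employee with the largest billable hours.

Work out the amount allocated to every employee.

Sum of billable hours: 314 + 1,058 + 324 = 1,696.
Proportional shares: Becker 1,712.56; Chaudhri 5,770.34; Sato 1,767.10.
After rounding ($10): Becker $1,710; Chaudhri $5,770; Sato $1,770. Sum = $9,250.
Rounded total matches; no reconciliation needed.

Becker: $1,710 | Chaudhri: $5,770 | Sato: $1,770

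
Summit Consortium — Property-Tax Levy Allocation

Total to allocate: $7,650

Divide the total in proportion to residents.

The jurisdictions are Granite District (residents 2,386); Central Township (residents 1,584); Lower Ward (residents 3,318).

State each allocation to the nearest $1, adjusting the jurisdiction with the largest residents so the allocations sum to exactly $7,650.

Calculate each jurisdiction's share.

Residents total: 7,288.
Proportional shares: Granite District 2,386/7,288 × $7,650 = 2,504.51; Central Township 1,584/7,288 × $7,650 = 1,662.68; Lower Ward 3,318/7,288 × $7,650 = 3,482.81.
At nearest $1: Granite District $2,505; Central Township $1,663; Lower Ward $3,483. Sum = $7,651.
Difference $7,650 − $7,651 = −$1 applied to largest residents (Lower Ward): Lower Ward becomes $3,482.

Granite District: $2,505 · Central Township: $1,663 · Lower Ward: $3,482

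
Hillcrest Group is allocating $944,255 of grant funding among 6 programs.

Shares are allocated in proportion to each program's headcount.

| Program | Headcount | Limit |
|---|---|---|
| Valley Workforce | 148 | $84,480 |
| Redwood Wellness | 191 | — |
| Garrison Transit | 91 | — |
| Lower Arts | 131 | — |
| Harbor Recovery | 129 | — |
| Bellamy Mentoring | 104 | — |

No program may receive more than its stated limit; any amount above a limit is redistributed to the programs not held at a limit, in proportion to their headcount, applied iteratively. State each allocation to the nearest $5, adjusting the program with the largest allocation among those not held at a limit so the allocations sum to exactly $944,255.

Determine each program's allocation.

Valley Workforce: $84,480 | Redwood Wellness: $254,205 | Garrison Transit: $121,115 | Lower Arts: $174,350 | Harbor Recovery: $171,690 | Bellamy Mentoring: $138,415

Sum of headcount: 794.
Unconstrained shares: Valley Workforce 176,007.23; Redwood Wellness 227,144.46; Garrison Transit 108,220.66; Lower Arts 155,790.18; Harbor Recovery 153,411.71; Bellamy Mentoring 123,680.76.
Held at cap: Valley Workforce ($84,480); balance $859,775 reallocated over remaining headcount 646.
Shares after redistribution: Redwood Wellness 254,205.92 → $254,205; Garrison Transit 121,113.82 → $121,115; Lower Arts 174,350.66 → $174,350; Harbor Recovery 171,688.82 → $171,690; Bellamy Mentoring 138,415.79 → $138,415.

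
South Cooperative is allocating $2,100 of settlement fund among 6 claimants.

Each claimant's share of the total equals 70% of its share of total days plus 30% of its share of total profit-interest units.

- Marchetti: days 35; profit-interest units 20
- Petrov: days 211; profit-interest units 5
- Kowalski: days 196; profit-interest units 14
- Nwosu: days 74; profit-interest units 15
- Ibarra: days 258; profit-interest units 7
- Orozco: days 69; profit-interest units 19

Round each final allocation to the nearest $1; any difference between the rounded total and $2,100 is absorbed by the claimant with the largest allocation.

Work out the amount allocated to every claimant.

Marchetti: $219 · Petrov: $407 · Kowalski: $452 · Nwosu: $247 · Ibarra: $505 · Orozco: $270

Days total 843; profit-interest units total 80.
Composite weights (70% days + 30% profit-interest units): Marchetti 0.1041; Petrov 0.1940; Kowalski 0.2153; Nwosu 0.1177; Ibarra 0.2405; Orozco 0.1285.
Pro-rata amounts: Marchetti 218.53; Petrov 407.31; Kowalski 452.03; Nwosu 247.16; Ibarra 505.02; Orozco 269.95.
Rounded to nearest $1: Marchetti $219; Petrov $407; Kowalski $452; Nwosu $247; Ibarra $505; Orozco $270. Sum = $2,100.
Sum already equals the total — no adjustment.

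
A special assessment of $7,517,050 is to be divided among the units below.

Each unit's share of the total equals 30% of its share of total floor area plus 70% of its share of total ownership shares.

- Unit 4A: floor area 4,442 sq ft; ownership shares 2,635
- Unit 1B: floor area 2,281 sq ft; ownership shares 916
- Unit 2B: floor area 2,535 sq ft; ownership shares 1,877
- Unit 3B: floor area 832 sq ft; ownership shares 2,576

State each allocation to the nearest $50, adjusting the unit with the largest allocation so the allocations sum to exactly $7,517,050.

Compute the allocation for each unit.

Totals — floor area 10,090, ownership shares 8,004.
Blended shares (30% floor area + 70% ownership shares): Unit 4A 0.3625; Unit 1B 0.1479; Unit 2B 0.2395; Unit 3B 0.2500.
Raw shares: Unit 4A 2,725,070.70; Unit 1B 1,111,993.96; Unit 2B 1,800,537.02; Unit 3B 1,879,448.32.
Rounded to nearest $50: Unit 4A $2,725,050; Unit 1B $1,112,000; Unit 2B $1,800,550; Unit 3B $1,879,450. Sum = $7,517,050.
Rounded total matches; no reconciliation needed.

Unit 4A: $2,725,050 · Unit 1B: $1,112,000 · Unit 2B: $1,800,550 · Unit 3B: $1,879,450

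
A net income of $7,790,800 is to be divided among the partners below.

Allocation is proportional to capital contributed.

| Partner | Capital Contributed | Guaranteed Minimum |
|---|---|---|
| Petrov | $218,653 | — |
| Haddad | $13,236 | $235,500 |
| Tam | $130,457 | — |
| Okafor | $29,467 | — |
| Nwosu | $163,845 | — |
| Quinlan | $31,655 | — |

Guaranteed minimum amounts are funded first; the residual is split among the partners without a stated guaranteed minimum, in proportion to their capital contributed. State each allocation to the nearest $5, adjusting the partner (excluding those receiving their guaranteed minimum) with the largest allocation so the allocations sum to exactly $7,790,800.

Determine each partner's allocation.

Petrov: $2,877,640; Haddad: $235,500; Tam: $1,716,915; Okafor: $387,810; Nwosu: $2,156,330; Quinlan: $416,605

Guaranteed amounts: Haddad $235,500. Balance $7,555,300.
Balance split over remaining capital contributed 574,077: Petrov 2,877,643.61 → $2,877,645; Tam 1,716,915.63 → $1,716,915; Okafor 387,808.65 → $387,810; Nwosu 2,156,327.69 → $2,156,330; Quinlan 416,604.43 → $416,605.
Rounding difference −$5 applied to Petrov → $2,877,640.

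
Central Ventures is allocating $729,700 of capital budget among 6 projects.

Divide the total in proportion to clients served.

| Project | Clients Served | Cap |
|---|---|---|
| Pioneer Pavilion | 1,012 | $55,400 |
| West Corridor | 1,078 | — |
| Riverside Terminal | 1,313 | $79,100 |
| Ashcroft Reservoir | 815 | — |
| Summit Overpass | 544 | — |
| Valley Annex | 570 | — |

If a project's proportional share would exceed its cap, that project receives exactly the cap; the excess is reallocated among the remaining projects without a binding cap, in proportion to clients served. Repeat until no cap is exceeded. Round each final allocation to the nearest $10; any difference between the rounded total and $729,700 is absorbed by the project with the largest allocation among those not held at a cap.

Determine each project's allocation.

Pioneer Pavilion: $55,400 · West Corridor: $213,380 · Riverside Terminal: $79,100 · Ashcroft Reservoir: $161,320 · Summit Overpass: $107,680 · Valley Annex: $112,820

Total clients served = 5,332.
Proportional shares (ignoring caps): Pioneer Pavilion 138,495.20; West Corridor 147,527.49; Riverside Terminal 179,687.94; Ashcroft Reservoir 111,535.17; Summit Overpass 74,448.01; Valley Annex 78,006.19.
Held at cap: Pioneer Pavilion ($55,400), Riverside Terminal ($79,100); remaining pool $595,200 reallocated over remaining clients served 3,007.
Shares after redistribution: West Corridor 213,377.32 → $213,380; Ashcroft Reservoir 161,319.59 → $161,320; Summit Overpass 107,678.35 → $107,680; Valley Annex 112,824.74 → $112,820.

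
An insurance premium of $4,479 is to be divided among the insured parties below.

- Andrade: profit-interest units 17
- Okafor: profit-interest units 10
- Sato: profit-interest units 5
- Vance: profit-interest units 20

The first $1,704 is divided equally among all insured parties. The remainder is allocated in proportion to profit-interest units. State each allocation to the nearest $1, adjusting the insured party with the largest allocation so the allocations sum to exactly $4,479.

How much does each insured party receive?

First tranche $1,704 split equally: $426 each.
Remainder $2,775 by profit-interest units (total 52): Andrade 907.21 → $907; Okafor 533.65 → $534; Sato 266.83 → $267; Vance 1,067.31 → $1,067.
Totals: Andrade $426 + $907 = $1,333; Okafor $426 + $534 = $960; Sato $426 + $267 = $693; Vance $426 + $1,067 = $1,493.

Andrade: $1,333 | Okafor: $960 | Sato: $693 | Vance: $1,493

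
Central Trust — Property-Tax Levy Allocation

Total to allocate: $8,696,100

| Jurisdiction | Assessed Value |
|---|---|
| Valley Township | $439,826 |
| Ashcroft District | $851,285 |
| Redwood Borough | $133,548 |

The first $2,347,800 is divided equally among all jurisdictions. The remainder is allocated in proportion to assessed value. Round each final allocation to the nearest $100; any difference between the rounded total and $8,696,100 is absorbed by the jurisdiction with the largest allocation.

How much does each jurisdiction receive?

$2,347,800 shared equally gives $782,600 per jurisdiction.
Remainder $6,348,300 by assessed value (total 1,424,659): Valley Township 1,959,870.67 → $1,959,900; Ashcroft District 3,793,337.61 → $3,793,300; Redwood Borough 595,091.72 → $595,100.
Totals: Valley Township $782,600 + $1,959,900 = $2,742,500; Ashcroft District $782,600 + $3,793,300 = $4,575,900; Redwood Borough $782,600 + $595,100 = $1,377,700.

Valley Township: $2,742,500 · Ashcroft District: $4,575,900 · Redwood Borough: $1,377,700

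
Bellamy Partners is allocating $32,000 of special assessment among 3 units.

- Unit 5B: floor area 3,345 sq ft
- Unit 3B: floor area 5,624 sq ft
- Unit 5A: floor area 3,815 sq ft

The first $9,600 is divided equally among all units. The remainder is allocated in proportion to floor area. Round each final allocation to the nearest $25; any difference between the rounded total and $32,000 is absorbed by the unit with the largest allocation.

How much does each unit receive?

Unit 5B: $9,050 · Unit 3B: $13,075 · Unit 5A: $9,875

First tranche $9,600 split equally: $3,200 each.
Remainder $22,400 by floor area (total 12,784): Unit 5B 5,861.08 → $5,850; Unit 3B 9,854.32 → $9,850; Unit 5A 6,684.61 → $6,675.
Rounding difference +$25 on remainder applied to Unit 3B.
Totals: Unit 5B $3,200 + $5,850 = $9,050; Unit 3B $3,200 + $9,875 = $13,075; Unit 5A $3,200 + $6,675 = $9,875.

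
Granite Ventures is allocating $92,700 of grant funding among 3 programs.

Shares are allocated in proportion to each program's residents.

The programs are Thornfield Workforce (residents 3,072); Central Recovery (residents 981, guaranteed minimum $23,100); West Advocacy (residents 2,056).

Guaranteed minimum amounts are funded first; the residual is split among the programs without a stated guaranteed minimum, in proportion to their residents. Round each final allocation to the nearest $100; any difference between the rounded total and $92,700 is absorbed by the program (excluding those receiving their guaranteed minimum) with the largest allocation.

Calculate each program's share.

Fund the minimums — Central Recovery $23,100. Remaining pool $69,600.
Remaining pool split over remaining residents 5,128: Thornfield Workforce 41,694.85 → $41,700; West Advocacy 27,905.15 → $27,900.

Thornfield Workforce: $41,700 | Central Recovery: $23,100 | West Advocacy: $27,900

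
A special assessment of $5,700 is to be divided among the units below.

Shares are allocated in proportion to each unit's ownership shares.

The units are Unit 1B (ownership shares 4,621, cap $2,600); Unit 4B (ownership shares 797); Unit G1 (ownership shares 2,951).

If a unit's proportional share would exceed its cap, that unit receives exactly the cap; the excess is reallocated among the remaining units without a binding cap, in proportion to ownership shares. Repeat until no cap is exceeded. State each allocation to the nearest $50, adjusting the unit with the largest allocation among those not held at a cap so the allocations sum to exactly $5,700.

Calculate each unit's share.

Ownership shares total: 8,369.
Pro-rata shares before constraints: Unit 1B 3,147.29; Unit 4B 542.82; Unit G1 2,009.88.
Cap binds for Unit 1B ($2,600); residual $3,100 reallocated over remaining ownership shares 3,748.
Shares after redistribution: Unit 4B 659.20 → $650; Unit G1 2,440.80 → $2,450.

Unit 1B: $2,600 · Unit 4B: $650 · Unit G1: $2,450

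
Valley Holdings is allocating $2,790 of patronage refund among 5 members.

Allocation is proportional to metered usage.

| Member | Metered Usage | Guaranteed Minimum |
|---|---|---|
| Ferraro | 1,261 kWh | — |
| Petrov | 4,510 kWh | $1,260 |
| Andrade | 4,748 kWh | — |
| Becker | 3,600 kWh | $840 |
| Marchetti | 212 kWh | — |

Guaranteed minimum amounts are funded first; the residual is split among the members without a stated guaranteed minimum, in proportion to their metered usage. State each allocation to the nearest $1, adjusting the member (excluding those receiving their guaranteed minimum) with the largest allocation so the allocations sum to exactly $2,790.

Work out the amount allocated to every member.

Minimums first: Petrov $1,260; Becker $840. Balance $690.
Balance split over remaining metered usage 6,221: Ferraro 139.86 → $140; Andrade 526.62 → $527; Marchetti 23.51 → $24.
Rounding difference −$1 applied to Andrade → $526.

Ferraro: $140 | Petrov: $1,260 | Andrade: $526 | Becker: $840 | Marchetti: $24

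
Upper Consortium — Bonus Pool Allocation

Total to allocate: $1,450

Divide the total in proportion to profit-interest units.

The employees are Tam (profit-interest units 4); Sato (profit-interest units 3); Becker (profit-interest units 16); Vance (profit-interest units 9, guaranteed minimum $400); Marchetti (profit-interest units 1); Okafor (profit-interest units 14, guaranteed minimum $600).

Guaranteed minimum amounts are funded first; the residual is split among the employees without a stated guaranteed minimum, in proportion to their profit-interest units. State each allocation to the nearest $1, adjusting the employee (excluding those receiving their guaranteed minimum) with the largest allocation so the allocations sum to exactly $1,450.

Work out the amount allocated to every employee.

Tam: $75 | Sato: $56 | Becker: $300 | Vance: $400 | Marchetti: $19 | Okafor: $600

Minimums first: Vance $400; Okafor $600. Balance $450.
Balance split over remaining profit-interest units 24: Tam 75.00 → $75; Sato 56.25 → $56; Becker 300.00 → $300; Marchetti 18.75 → $19.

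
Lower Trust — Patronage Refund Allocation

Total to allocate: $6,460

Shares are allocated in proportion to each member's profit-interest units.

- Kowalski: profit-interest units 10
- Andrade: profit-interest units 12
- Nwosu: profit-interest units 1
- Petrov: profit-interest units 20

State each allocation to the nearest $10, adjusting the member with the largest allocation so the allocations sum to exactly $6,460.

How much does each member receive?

Profit-interest units total: 43.
Pro-rata amounts: Kowalski 10/43 × $6,460 = 1,502.33; Andrade 12/43 × $6,460 = 1,802.79; Nwosu 1/43 × $6,460 = 150.23; Petrov 20/43 × $6,460 = 3,004.65.
At nearest $10: Kowalski $1,500; Andrade $1,800; Nwosu $150; Petrov $3,000. Sum = $6,450.
Difference $6,460 − $6,450 = +$10 applied to largest allocation (Petrov): Petrov becomes $3,010.

Kowalski: $1,500 | Andrade: $1,800 | Nwosu: $150 | Petrov: $3,010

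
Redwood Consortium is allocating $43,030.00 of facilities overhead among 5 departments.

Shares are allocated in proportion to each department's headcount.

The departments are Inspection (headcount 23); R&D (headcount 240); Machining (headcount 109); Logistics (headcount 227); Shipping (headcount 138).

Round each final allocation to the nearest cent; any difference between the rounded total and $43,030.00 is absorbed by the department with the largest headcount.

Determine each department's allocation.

Headcount total: 23 + 240 + 109 + 227 + 138 = 737.
Proportional shares: Inspection 1,342.8630; R&D 14,012.4830; Machining 6,364.0027; Logistics 13,253.4735; Shipping 8,057.1777.
Rounded to nearest cent: Inspection $1,342.86; R&D $14,012.48; Machining $6,364.00; Logistics $13,253.47; Shipping $8,057.18. Sum = $43,029.99.
Difference $43,030.00 − $43,029.99 = +$0.01 applied to largest headcount (R&D): R&D becomes $14,012.49.

Inspection: $1,342.86 · R&D: $14,012.49 · Machining: $6,364.00 · Logistics: $13,253.47 · Shipping: $8,057.18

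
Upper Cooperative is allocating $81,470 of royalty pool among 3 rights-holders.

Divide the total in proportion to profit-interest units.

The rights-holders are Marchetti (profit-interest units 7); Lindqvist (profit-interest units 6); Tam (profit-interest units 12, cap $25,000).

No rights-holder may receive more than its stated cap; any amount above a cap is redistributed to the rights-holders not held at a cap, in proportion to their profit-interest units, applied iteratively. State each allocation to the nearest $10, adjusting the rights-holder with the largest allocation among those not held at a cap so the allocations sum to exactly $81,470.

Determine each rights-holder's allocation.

Combined profit-interest units = 25.
Unconstrained shares: Marchetti 22,811.60; Lindqvist 19,552.80; Tam 39,105.60.
Cap binds for Tam ($25,000); balance $56,470 reallocated over remaining profit-interest units 13.
Remaining shares: Marchetti 30,406.92 → $30,410; Lindqvist 26,063.08 → $26,060.

Marchetti: $30,410 · Lindqvist: $26,060 · Tam: $25,000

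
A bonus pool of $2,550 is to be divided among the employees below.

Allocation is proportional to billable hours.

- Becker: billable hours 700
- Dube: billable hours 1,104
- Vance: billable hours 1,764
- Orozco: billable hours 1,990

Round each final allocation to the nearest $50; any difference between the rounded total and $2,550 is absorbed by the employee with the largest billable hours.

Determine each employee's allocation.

Sum of billable hours: 5,558.
Raw shares: Becker 700/5,558 × $2,550 = 321.16; Dube 1,104/5,558 × $2,550 = 506.51; Vance 1,764/5,558 × $2,550 = 809.32; Orozco 1,990/5,558 × $2,550 = 913.01.
Rounded to nearest $50: Becker $300; Dube $500; Vance $800; Orozco $900. Sum = $2,500.
Difference $2,550 − $2,500 = +$50 applied to largest billable hours (Orozco): Orozco becomes $950.

Becker: $300 | Dube: $500 | Vance: $800 | Orozco: $950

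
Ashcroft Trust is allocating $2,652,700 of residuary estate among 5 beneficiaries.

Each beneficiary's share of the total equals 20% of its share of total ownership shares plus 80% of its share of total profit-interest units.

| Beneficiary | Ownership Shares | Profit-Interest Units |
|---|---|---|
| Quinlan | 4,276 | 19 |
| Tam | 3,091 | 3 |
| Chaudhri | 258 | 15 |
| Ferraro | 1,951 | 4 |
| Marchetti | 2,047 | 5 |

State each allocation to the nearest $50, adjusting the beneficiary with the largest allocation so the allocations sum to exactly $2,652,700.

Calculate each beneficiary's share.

Quinlan: $1,071,700; Tam: $279,500; Chaudhri: $703,800; Ferraro: $273,600; Marchetti: $324,100

Totals — ownership shares 11,623, profit-interest units 46.
Blended shares (20% ownership shares + 80% profit-interest units): Quinlan 0.4040; Tam 0.1054; Chaudhri 0.2653; Ferraro 0.1031; Marchetti 0.1222.
Pro-rata amounts: Quinlan 1,071,725.37; Tam 279,492.61; Chaudhri 703,785.29; Ferraro 273,590.42; Marchetti 324,106.32.
After rounding ($50): Quinlan $1,071,750; Tam $279,500; Chaudhri $703,800; Ferraro $273,600; Marchetti $324,100. Sum = $2,652,750.
Difference $2,652,700 − $2,652,750 = −$50 applied to largest allocation (Quinlan): Quinlan becomes $1,071,700.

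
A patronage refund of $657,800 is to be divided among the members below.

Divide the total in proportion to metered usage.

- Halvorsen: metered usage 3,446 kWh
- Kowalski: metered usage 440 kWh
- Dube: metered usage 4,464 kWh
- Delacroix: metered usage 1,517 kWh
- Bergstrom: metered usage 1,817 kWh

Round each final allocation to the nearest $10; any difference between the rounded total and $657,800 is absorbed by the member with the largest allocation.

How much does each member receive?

Combined metered usage = 11,684.
Unrounded shares: Halvorsen 3,446/11,684 × $657,800 = 194,007.09; Kowalski 440/11,684 × $657,800 = 24,771.65; Dube 4,464/11,684 × $657,800 = 251,319.69; Delacroix 1,517/11,684 × $657,800 = 85,405.91; Bergstrom 1,817/11,684 × $657,800 = 102,295.67.
After rounding ($10): Halvorsen $194,010; Kowalski $24,770; Dube $251,320; Delacroix $85,410; Bergstrom $102,300. Sum = $657,810.
Difference $657,800 − $657,810 = −$10 applied to largest allocation (Dube): Dube becomes $251,310.

Halvorsen: $194,010 · Kowalski: $24,770 · Dube: $251,310 · Delacroix: $85,410 · Bergstrom: $102,300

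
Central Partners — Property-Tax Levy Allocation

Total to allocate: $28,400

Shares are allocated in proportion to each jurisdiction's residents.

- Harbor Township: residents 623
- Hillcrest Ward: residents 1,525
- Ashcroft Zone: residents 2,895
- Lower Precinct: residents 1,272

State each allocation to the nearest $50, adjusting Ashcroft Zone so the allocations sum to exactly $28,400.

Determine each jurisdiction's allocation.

Combined residents = 6,315.
Pro-rata amounts: Harbor Township 623/6,315 × $28,400 = 2,801.77; Hillcrest Ward 1,525/6,315 × $28,400 = 6,858.27; Ashcroft Zone 2,895/6,315 × $28,400 = 13,019.48; Lower Precinct 1,272/6,315 × $28,400 = 5,720.48.
At nearest $50: Harbor Township $2,800; Hillcrest Ward $6,850; Ashcroft Zone $13,000; Lower Precinct $5,700. Sum = $28,350.
Difference $28,400 − $28,350 = +$50 applied to Ashcroft Zone: Ashcroft Zone becomes $13,050.

Harbor Township: $2,800 | Hillcrest Ward: $6,850 | Ashcroft Zone: $13,050 | Lower Precinct: $5,700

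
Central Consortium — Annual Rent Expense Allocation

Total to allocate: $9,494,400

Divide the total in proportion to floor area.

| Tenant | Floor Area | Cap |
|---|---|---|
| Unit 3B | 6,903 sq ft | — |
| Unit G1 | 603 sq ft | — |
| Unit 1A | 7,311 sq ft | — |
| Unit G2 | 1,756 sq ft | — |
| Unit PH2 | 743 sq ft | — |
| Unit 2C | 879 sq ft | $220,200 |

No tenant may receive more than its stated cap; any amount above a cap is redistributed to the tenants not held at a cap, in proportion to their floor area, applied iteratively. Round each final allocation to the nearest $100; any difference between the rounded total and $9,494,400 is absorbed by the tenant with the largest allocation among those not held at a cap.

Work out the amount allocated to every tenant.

Sum of floor area: 18,195.
Proportional shares (ignoring caps): Unit 3B 3,602,079.87; Unit G1 314,653.65; Unit 1A 3,814,979.85; Unit G2 916,304.83; Unit PH2 387,707.57; Unit 2C 458,674.23.
Capped: Unit 2C ($220,200); remaining pool $9,274,200 reallocated over remaining floor area 17,316.
Redistributed shares: Unit 3B 3,697,147.30 → $3,697,100; Unit G1 322,958.11 → $323,000; Unit 1A 3,915,666.22 → $3,915,700; Unit G2 940,488.29 → $940,500; Unit PH2 397,940.09 → $397,900.

Unit 3B: $3,697,100 · Unit G1: $323,000 · Unit 1A: $3,915,700 · Unit G2: $940,500 · Unit PH2: $397,900 · Unit 2C: $220,200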